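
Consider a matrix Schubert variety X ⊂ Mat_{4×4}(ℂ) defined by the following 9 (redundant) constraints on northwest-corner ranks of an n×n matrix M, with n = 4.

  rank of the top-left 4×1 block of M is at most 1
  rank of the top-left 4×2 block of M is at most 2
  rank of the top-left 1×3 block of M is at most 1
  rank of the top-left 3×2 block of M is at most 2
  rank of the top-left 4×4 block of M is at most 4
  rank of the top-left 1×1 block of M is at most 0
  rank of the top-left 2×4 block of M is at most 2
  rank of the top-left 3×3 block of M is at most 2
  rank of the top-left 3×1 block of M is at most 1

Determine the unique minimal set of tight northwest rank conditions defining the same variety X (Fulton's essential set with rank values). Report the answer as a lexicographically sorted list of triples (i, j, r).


Computing R[i][j] = min implied NW-rank bound (n=4, 9 conditions):

  i=1: 0  1  1  1
  i=2: 1  2  2  2
  i=3: 1  2  2  3
  i=4: 1  2  3  4

giving w = (2, 1, 4, 3) via Δ²R.

Rothe diagram D(w) (2 cells), 2 SE-corners (essential conditions):

[(1, 1, 0), (3, 3, 2)]


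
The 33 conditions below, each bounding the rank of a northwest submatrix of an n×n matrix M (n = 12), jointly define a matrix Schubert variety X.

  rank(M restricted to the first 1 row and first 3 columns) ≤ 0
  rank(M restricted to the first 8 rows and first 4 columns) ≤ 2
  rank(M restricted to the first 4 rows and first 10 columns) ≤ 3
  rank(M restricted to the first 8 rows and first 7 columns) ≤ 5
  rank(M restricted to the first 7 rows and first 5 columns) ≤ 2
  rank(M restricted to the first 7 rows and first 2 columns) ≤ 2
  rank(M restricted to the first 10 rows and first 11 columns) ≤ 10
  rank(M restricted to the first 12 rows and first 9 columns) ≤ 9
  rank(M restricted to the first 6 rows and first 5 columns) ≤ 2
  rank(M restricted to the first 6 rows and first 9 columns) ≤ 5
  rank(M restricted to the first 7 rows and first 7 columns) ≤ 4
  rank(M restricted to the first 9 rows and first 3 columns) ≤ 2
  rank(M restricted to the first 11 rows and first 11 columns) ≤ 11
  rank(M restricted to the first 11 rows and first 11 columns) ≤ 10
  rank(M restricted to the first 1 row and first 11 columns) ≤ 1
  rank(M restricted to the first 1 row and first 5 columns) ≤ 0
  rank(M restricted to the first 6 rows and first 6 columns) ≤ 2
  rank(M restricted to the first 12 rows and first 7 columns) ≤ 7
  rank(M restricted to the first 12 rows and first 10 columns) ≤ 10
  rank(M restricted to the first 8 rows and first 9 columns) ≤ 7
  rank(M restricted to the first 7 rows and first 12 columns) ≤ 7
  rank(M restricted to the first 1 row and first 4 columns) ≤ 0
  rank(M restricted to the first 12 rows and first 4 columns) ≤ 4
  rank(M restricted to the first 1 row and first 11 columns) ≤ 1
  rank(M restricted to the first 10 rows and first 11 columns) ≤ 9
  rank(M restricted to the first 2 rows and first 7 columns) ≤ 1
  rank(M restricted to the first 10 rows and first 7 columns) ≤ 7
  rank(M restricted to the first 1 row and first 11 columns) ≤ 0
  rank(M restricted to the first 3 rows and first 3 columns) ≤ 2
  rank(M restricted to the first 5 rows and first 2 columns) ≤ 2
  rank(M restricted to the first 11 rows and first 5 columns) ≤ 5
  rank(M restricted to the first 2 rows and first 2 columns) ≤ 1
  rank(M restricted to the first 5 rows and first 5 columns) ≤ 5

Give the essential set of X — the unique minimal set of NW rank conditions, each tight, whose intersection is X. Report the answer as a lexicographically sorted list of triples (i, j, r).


The tightest implied rank at each (i,j), from the 33 conditions:

  0 0 0 0 0 0 0 0 0 0 0 1
  1 1 1 1 1 1 1 1 1 1 1 2
  1 2 2 2 2 2 2 2 2 2 2 3
  1 2 2 2 2 2 3 3 3 3 3 4
  1 2 2 2 2 2 3 4 4 4 4 5
  1 2 2 2 2 2 3 4 5 5 5 6
  1 2 2 2 2 3 4 5 6 6 6 7
  1 2 2 2 3 4 5 6 7 7 7 8
  1 2 2 3 4 5 6 7 8 8 8 9
  1 2 3 4 5 6 7 8 9 9 9 10
  1 2 3 4 5 6 7 8 9 10 10 11
  1 2 3 4 5 6 7 8 9 10 11 12

giving w = (12, 1, 2, 7, 8, 9, 6, 5, 4, 3, 10, 11) via Δ²R.

D(w) has 29 cells with 5 SE-corners; essential set:

[(1, 11, 0), (6, 6, 2), (7, 5, 2), (8, 4, 2), (9, 3, 2)]


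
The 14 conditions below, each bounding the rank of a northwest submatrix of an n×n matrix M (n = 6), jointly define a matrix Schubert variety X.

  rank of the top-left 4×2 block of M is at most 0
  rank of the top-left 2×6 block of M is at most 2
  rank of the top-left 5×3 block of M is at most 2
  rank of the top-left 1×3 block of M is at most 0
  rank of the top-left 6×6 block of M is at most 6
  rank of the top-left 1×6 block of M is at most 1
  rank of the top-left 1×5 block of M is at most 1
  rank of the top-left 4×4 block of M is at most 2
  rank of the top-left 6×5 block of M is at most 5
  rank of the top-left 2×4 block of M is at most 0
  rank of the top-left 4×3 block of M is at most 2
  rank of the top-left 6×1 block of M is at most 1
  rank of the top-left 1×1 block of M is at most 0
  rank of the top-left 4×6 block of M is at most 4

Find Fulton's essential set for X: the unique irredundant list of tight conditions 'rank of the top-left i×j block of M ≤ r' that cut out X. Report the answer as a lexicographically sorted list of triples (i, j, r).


The tightest implied rank at each (i,j), from the 14 conditions:

  0 | 0 | 0 | 0 | 1 | 1
  0 | 0 | 0 | 0 | 1 | 2
  0 | 0 | 1 | 1 | 2 | 3
  0 | 0 | 1 | 2 | 3 | 4
  1 | 1 | 2 | 3 | 4 | 5
  1 | 2 | 3 | 4 | 5 | 6

the unique w with this rank table is (5, 6, 3, 4, 1, 2).

|D(w)|=12, |Ess(w)|=2:

[(2, 4, 0), (4, 2, 0)]


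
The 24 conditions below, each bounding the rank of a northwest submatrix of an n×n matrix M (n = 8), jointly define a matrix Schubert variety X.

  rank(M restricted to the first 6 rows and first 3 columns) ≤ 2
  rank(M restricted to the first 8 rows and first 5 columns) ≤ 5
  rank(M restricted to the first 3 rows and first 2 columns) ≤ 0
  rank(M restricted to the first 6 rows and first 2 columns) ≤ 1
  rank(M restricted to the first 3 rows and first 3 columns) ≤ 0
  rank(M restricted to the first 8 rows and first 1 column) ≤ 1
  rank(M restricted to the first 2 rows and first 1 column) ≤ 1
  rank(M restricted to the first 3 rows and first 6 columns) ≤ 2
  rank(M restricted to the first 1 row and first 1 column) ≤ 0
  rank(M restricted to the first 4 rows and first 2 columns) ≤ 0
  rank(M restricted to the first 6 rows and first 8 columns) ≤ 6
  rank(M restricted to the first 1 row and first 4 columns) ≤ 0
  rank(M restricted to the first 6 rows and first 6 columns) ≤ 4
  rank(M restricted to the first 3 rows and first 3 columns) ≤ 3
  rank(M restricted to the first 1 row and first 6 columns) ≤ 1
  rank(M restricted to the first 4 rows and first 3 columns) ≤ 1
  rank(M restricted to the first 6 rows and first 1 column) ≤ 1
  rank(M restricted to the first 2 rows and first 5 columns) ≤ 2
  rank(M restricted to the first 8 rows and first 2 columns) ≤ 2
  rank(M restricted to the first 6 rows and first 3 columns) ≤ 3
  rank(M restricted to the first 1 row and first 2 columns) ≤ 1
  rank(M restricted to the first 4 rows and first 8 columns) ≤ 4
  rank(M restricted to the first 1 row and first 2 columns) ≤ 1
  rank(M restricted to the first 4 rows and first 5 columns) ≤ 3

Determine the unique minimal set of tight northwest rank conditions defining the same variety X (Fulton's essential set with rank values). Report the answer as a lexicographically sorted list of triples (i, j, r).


Propagating the 24 rank bounds to every northwest block:

  i=1: 0 | 0 | 0 | 0 | 1 | 1 | 1 | 1
  i=2: 0 | 0 | 0 | 1 | 2 | 2 | 2 | 2
  i=3: 0 | 0 | 0 | 1 | 2 | 2 | 3 | 3
  i=4: 0 | 0 | 1 | 2 | 3 | 3 | 4 | 4
  i=5: 1 | 1 | 2 | 3 | 4 | 4 | 5 | 5
  i=6: 1 | 1 | 2 | 3 | 4 | 4 | 5 | 6
  i=7: 1 | 2 | 3 | 4 | 5 | 5 | 6 | 7
  i=8: 1 | 2 | 3 | 4 | 5 | 6 | 7 | 8

second differences of R give the permutation w = (5, 4, 7, 3, 1, 8, 2, 6).

ℓ(w)=15; the 6 essential cells (i,j,r):

[(1, 4, 0), (3, 3, 0), (3, 6, 2), (4, 2, 0), (6, 2, 1), (6, 6, 4)]


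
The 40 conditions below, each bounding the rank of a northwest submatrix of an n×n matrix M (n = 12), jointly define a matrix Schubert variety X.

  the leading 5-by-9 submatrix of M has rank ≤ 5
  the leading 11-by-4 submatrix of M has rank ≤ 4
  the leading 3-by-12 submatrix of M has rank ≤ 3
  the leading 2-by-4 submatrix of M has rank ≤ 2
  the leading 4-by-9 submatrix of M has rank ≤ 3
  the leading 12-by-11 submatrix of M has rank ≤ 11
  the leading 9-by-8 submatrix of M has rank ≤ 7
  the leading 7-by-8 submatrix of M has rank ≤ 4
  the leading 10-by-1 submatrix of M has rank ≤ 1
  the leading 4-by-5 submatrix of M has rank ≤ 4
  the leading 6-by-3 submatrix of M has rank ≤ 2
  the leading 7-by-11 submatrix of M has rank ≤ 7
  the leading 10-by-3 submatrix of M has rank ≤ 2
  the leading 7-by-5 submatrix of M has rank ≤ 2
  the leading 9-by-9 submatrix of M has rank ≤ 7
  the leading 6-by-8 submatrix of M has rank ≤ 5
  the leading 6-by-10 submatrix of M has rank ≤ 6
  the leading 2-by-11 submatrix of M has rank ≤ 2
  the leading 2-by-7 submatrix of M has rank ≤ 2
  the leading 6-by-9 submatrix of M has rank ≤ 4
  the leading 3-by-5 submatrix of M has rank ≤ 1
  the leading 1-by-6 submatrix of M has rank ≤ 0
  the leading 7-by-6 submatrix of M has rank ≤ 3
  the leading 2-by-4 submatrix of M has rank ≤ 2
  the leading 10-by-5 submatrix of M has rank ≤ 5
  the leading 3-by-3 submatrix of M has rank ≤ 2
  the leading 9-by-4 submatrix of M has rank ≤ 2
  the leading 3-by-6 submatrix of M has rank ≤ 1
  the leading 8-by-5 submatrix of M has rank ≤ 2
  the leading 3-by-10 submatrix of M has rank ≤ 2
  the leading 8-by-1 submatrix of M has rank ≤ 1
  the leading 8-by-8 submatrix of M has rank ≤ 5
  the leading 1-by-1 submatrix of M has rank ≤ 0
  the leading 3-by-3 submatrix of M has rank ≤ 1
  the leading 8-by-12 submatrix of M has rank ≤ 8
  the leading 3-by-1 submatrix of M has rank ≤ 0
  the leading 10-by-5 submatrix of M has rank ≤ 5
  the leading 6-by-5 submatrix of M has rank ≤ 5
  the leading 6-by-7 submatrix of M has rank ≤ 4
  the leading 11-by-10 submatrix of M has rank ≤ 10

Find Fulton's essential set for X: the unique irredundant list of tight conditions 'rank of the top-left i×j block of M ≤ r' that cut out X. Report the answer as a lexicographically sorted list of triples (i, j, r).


The tightest implied rank at each (i,j), from the 40 conditions:

  row 1: 0 | 0 | 0 | 0 | 0 | 0 | 1 | 1 | 1 | 1 | 1 | 1
  row 2: 0 | 1 | 1 | 1 | 1 | 1 | 2 | 2 | 2 | 2 | 2 | 2
  row 3: 0 | 1 | 1 | 1 | 1 | 1 | 2 | 2 | 2 | 2 | 3 | 3
  row 4: 1 | 2 | 2 | 2 | 2 | 2 | 3 | 3 | 3 | 3 | 4 | 4
  row 5: 1 | 2 | 2 | 2 | 2 | 3 | 4 | 4 | 4 | 4 | 5 | 5
  row 6: 1 | 2 | 2 | 2 | 2 | 3 | 4 | 4 | 4 | 5 | 6 | 6
  row 7: 1 | 2 | 2 | 2 | 2 | 3 | 4 | 4 | 5 | 6 | 7 | 7
  row 8: 1 | 2 | 2 | 2 | 2 | 3 | 4 | 5 | 6 | 7 | 8 | 8
  row 9: 1 | 2 | 2 | 2 | 3 | 4 | 5 | 6 | 7 | 8 | 9 | 9
  row 10: 1 | 2 | 2 | 3 | 4 | 5 | 6 | 7 | 8 | 9 | 10 | 10
  row 11: 1 | 2 | 3 | 4 | 5 | 6 | 7 | 8 | 9 | 10 | 11 | 11
  row 12: 1 | 2 | 3 | 4 | 5 | 6 | 7 | 8 | 9 | 10 | 11 | 12

hence w(1..12) = (7, 2, 11, 1, 6, 10, 9, 8, 5, 4, 3, 12).

D(w) has 33 cells with 9 SE-corners; essential set:

[(1, 6, 0), (3, 1, 0), (3, 6, 1), (3, 10, 2), (6, 9, 4), (7, 8, 4), (8, 5, 2), (9, 4, 2), (10, 3, 2)]


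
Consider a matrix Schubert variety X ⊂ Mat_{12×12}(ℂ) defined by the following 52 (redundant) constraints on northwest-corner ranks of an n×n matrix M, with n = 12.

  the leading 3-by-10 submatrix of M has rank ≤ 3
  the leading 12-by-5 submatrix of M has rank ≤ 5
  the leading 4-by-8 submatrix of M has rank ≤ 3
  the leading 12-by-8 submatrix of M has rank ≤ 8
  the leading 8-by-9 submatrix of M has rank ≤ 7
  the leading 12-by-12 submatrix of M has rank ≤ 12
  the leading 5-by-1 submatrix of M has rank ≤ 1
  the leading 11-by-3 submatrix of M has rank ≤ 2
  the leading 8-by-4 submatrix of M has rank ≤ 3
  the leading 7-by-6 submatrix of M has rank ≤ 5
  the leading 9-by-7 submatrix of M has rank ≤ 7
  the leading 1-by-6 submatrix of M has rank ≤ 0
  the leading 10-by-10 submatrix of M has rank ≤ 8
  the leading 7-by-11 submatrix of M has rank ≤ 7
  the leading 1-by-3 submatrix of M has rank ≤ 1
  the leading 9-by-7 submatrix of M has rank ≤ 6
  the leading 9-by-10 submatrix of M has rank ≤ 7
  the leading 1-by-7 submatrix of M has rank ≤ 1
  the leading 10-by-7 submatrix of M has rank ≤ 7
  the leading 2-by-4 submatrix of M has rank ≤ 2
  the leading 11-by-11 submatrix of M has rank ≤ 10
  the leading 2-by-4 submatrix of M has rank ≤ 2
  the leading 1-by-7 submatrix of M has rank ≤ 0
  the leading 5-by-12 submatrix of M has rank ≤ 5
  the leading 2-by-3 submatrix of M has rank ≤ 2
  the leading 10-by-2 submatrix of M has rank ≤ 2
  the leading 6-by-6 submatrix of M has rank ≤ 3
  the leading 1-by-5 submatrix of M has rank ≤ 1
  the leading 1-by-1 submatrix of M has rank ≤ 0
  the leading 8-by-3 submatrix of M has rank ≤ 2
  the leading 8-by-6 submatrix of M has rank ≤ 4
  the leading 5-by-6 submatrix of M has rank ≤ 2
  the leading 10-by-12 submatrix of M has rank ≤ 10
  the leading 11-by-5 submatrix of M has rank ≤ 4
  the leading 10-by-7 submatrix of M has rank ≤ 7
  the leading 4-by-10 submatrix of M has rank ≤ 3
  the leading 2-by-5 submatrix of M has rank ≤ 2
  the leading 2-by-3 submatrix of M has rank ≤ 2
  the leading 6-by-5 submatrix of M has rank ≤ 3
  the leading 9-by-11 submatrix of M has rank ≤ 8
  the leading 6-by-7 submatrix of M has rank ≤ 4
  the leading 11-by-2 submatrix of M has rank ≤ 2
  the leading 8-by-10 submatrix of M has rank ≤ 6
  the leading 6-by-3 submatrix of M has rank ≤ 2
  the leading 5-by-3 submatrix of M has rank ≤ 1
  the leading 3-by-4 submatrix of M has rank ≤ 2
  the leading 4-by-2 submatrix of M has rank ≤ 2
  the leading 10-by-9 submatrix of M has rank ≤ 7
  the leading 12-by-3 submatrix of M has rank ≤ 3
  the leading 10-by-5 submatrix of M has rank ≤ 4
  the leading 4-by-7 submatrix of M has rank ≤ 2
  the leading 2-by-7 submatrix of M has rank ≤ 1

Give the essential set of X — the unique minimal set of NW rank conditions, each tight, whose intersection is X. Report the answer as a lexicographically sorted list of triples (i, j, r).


Recovering R(i,j) via the rank-extension bound from the 52 conditions:

  R[1]: 0  0  0  0  0  0  0  1  1  1  1  1
  R[2]: 1  1  1  1  1  1  1  2  2  2  2  2
  R[3]: 1  1  1  2  2  2  2  3  3  3  3  3
  R[4]: 1  1  1  2  2  2  2  3  3  3  4  4
  R[5]: 1  1  1  2  2  2  3  4  4  4  5  5
  R[6]: 1  2  2  3  3  3  4  5  5  5  6  6
  R[7]: 1  2  2  3  4  4  5  6  6  6  7  7
  R[8]: 1  2  2  3  4  4  5  6  6  6  7  8
  R[9]: 1  2  2  3  4  5  6  7  7  7  8  9
  R[10]: 1  2  2  3  4  5  6  7  7  8  9  10
  R[11]: 1  2  2  3  4  5  6  7  8  9  10  11
  R[12]: 1  2  3  4  5  6  7  8  9  10  11  12

second differences of R give the permutation w = (8, 1, 4, 11, 7, 2, 5, 12, 6, 10, 9, 3).

|D(w)|=29, |Ess(w)|=9:

[(1, 7, 0), (4, 7, 2), (4, 10, 3), (5, 3, 1), (5, 6, 2), (8, 6, 4), (8, 10, 6), (10, 9, 7), (11, 3, 2)]


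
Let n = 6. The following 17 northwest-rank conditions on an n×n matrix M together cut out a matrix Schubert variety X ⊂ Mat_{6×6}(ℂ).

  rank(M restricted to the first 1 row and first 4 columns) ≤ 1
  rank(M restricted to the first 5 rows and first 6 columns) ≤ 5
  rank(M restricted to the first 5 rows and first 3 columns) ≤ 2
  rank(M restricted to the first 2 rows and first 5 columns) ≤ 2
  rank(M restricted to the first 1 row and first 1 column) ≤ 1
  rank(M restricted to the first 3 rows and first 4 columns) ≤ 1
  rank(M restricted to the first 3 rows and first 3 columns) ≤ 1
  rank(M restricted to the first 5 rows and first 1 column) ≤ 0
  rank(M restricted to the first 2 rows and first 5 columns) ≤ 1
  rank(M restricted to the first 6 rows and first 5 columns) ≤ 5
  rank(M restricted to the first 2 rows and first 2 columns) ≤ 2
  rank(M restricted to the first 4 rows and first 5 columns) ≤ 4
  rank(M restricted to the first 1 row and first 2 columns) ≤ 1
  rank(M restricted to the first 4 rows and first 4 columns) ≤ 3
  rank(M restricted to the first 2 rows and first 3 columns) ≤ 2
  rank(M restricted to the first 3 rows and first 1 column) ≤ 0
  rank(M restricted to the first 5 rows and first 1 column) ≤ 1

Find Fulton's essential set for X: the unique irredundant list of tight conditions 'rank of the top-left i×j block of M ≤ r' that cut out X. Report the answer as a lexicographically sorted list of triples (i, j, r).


Propagating the 17 rank bounds to every northwest block:

  row 1: 0 1 1 1 1 1
  row 2: 0 1 1 1 1 2
  row 3: 0 1 1 1 2 3
  row 4: 0 1 2 2 3 4
  row 5: 0 1 2 3 4 5
  row 6: 1 2 3 4 5 6

second differences of R give the permutation w = (2, 6, 5, 3, 4, 1).

Rothe diagram D(w) (10 cells), 3 SE-corners (essential conditions):

[(2, 5, 1), (3, 4, 1), (5, 1, 0)]


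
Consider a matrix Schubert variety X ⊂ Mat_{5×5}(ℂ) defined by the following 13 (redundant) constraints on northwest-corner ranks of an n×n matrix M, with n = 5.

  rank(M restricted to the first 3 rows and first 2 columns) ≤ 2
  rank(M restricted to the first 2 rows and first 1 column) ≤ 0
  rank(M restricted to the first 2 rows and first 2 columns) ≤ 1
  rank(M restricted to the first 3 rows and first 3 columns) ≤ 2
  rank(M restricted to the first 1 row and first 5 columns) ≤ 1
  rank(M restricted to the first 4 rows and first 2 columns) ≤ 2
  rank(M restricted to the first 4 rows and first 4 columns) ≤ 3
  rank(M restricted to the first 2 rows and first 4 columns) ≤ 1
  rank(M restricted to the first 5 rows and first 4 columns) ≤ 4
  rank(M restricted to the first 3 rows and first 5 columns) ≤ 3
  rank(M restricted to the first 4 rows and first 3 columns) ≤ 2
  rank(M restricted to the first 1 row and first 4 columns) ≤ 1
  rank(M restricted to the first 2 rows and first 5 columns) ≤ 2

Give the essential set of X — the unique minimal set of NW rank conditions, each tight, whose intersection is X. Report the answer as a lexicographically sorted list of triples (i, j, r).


Computing R[i][j] = min implied NW-rank bound (n=5, 13 conditions):

  i=1: 0 1 1 1 1
  i=2: 0 1 1 1 2
  i=3: 1 2 2 2 3
  i=4: 1 2 2 3 4
  i=5: 1 2 3 4 5

giving w = (2, 5, 1, 4, 3) via Δ²R.

Fulton essential set (3 of the 5 Rothe cells):

[(2, 1, 0), (2, 4, 1), (4, 3, 2)]


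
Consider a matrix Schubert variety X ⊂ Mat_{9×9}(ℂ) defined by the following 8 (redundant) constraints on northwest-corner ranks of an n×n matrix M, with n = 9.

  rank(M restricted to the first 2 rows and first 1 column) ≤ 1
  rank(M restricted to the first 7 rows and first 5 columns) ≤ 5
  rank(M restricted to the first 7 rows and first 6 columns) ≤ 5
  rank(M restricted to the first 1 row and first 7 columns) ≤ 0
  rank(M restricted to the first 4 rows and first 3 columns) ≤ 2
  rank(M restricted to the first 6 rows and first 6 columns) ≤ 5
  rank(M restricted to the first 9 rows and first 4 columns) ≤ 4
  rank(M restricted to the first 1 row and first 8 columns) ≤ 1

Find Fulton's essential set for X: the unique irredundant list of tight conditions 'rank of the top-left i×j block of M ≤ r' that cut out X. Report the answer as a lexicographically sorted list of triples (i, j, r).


Recovering R(i,j) via the rank-extension bound from the 8 conditions:

  R[1]: 0  0  0  0  0  0  0  1  1
  R[2]: 1  1  1  1  1  1  1  2  2
  R[3]: 1  2  2  2  2  2  2  3  3
  R[4]: 1  2  2  3  3  3  3  4  4
  R[5]: 1  2  3  4  4  4  4  5  5
  R[6]: 1  2  3  4  5  5  5  6  6
  R[7]: 1  2  3  4  5  5  6  7  7
  R[8]: 1  2  3  4  5  6  7  8  8
  R[9]: 1  2  3  4  5  6  7  8  9

giving w = (8, 1, 2, 4, 3, 5, 7, 6, 9) via Δ²R.

ℓ(w)=9; the 3 essential cells (i,j,r):

[(1, 7, 0), (4, 3, 2), (7, 6, 5)]


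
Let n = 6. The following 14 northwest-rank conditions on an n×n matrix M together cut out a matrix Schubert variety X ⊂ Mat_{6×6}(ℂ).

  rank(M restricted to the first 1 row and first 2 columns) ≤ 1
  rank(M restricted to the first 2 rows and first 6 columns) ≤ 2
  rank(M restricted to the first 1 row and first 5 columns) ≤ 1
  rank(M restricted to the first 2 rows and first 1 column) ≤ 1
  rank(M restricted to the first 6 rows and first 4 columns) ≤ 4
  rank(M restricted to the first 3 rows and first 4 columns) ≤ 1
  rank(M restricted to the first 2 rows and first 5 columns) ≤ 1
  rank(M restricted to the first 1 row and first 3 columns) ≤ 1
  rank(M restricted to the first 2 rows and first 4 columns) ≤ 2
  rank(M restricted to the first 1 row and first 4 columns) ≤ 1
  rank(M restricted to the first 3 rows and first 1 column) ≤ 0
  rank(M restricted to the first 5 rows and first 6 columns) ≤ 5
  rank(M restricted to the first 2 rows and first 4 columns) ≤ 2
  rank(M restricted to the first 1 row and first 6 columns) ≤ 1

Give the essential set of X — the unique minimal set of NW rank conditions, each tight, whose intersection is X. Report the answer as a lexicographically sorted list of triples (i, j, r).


Reconstructing r_w from the 14 given conditions:

  R[1]: 0  1  1  1  1  1
  R[2]: 0  1  1  1  1  2
  R[3]: 0  1  1  1  2  3
  R[4]: 1  2  2  2  3  4
  R[5]: 1  2  3  3  4  5
  R[6]: 1  2  3  4  5  6

giving w = (2, 6, 5, 1, 3, 4) via Δ²R.

|D(w)|=8, |Ess(w)|=3:

[(2, 5, 1), (3, 1, 0), (3, 4, 1)]


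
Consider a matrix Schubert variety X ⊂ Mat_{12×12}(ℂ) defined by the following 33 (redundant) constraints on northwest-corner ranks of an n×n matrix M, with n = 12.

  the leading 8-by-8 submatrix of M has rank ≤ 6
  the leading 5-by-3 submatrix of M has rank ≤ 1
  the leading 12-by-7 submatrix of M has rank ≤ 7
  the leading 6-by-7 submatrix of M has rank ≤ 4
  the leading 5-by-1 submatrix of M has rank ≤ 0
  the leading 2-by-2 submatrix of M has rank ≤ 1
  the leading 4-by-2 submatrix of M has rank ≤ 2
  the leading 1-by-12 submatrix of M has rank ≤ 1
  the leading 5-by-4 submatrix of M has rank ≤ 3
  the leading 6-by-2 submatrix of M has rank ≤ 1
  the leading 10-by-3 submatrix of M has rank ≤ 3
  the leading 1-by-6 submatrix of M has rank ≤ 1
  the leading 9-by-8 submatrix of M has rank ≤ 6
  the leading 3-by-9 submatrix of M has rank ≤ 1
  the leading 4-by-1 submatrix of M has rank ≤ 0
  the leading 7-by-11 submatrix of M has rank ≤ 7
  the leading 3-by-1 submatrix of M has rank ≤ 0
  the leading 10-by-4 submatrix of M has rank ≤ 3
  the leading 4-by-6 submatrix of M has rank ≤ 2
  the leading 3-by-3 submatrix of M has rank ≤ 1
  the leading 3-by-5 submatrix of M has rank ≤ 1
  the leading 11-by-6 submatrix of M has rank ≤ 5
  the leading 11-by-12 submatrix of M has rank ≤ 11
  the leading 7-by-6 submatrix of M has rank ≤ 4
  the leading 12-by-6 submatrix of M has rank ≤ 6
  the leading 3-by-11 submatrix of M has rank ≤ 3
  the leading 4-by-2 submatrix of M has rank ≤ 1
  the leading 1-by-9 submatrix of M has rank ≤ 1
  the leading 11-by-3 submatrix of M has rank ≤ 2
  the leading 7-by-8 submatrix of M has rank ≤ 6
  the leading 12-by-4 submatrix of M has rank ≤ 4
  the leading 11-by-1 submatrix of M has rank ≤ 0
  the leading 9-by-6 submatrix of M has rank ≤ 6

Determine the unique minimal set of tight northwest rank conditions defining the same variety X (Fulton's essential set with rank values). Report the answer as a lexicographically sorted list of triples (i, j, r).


Computing R[i][j] = min implied NW-rank bound (n=12, 33 conditions):

  i=1: 0  1  1  1  1  1  1  1  1  1  1  1
  i=2: 0  1  1  1  1  1  1  1  1  2  2  2
  i=3: 0  1  1  1  1  1  1  1  1  2  3  3
  i=4: 0  1  1  2  2  2  2  2  2  3  4  4
  i=5: 0  1  1  2  3  3  3  3  3  4  5  5
  i=6: 0  1  2  3  4  4  4  4  4  5  6  6
  i=7: 0  1  2  3  4  4  5  5  5  6  7  7
  i=8: 0  1  2  3  4  5  6  6  6  7  8  8
  i=9: 0  1  2  3  4  5  6  6  7  8  9  9
  i=10: 0  1  2  3  4  5  6  7  8  9  10  10
  i=11: 0  1  2  3  4  5  6  7  8  9  10  11
  i=12: 1  2  3  4  5  6  7  8  9  10  11  12

hence w(1..12) = (2, 10, 11, 4, 5, 3, 7, 6, 9, 8, 12, 1).

|D(w)|=29, |Ess(w)|=5:

[(3, 9, 1), (5, 3, 1), (7, 6, 4), (9, 8, 6), (11, 1, 0)]


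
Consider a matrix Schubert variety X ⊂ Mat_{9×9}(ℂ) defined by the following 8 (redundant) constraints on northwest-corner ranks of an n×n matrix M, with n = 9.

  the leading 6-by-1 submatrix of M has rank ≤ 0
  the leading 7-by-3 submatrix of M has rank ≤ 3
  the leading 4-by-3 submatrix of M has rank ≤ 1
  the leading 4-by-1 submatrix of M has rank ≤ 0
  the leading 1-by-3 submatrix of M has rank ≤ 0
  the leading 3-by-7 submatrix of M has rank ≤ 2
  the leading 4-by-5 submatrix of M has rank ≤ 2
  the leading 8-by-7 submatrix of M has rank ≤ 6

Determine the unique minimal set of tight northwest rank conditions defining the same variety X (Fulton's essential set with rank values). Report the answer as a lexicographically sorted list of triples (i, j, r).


Recovering R(i,j) via the rank-extension bound from the 8 conditions:

  i=1: 0, 0, 0, 1, 1, 1, 1, 1, 1
  i=2: 0, 1, 1, 2, 2, 2, 2, 2, 2
  i=3: 0, 1, 1, 2, 2, 2, 2, 3, 3
  i=4: 0, 1, 1, 2, 2, 3, 3, 4, 4
  i=5: 0, 1, 2, 3, 3, 4, 4, 5, 5
  i=6: 0, 1, 2, 3, 4, 5, 5, 6, 6
  i=7: 1, 2, 3, 4, 5, 6, 6, 7, 7
  i=8: 1, 2, 3, 4, 5, 6, 6, 7, 8
  i=9: 1, 2, 3, 4, 5, 6, 7, 8, 9

hence w(1..9) = (4, 2, 8, 6, 3, 5, 1, 9, 7).

|D(w)|=15, |Ess(w)|=6:

[(1, 3, 0), (3, 7, 2), (4, 3, 1), (4, 5, 2), (6, 1, 0), (8, 7, 6)]


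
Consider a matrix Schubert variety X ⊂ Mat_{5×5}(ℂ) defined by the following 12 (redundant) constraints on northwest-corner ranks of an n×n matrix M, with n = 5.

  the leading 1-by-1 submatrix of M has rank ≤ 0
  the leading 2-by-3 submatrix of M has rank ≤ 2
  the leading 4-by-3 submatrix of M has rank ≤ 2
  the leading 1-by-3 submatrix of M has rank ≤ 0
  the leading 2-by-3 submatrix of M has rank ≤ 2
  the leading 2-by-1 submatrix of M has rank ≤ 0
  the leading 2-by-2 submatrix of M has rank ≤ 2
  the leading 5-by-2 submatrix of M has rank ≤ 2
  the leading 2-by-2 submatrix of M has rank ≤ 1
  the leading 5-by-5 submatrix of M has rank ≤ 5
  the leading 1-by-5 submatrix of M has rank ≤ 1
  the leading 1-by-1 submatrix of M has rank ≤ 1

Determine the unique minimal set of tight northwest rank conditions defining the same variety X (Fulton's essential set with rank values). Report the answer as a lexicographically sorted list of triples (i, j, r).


Rank table r_w(5×5) implied by the 12 constraints:

  i=1: 0  0  0  1  1
  i=2: 0  1  1  2  2
  i=3: 1  2  2  3  3
  i=4: 1  2  2  3  4
  i=5: 1  2  3  4  5

reading off 1-entries of Δ²R: w = (4, 2, 1, 5, 3).

D(w) has 5 cells with 3 SE-corners; essential set:

[(1, 3, 0), (2, 1, 0), (4, 3, 2)]


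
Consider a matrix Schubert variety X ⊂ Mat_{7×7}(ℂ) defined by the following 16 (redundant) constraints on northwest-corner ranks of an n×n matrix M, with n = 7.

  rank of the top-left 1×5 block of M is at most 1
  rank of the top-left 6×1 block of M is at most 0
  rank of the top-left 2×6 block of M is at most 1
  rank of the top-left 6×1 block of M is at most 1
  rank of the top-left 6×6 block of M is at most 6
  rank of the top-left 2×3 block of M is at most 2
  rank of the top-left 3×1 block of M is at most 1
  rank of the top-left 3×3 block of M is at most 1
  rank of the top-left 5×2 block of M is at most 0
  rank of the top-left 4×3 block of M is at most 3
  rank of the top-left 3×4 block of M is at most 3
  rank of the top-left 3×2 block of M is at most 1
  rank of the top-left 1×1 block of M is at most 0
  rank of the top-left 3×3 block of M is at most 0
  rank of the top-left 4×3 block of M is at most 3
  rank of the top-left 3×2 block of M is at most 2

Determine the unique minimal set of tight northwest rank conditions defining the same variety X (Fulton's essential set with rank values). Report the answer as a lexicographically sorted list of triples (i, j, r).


Propagating the 16 rank bounds to every northwest block:

  0  0  0  1  1  1  1
  0  0  0  1  1  1  2
  0  0  0  1  2  2  3
  0  0  1  2  3  3  4
  0  0  1  2  3  4  5
  0  1  2  3  4  5  6
  1  2  3  4  5  6  7

hence w(1..7) = (4, 7, 5, 3, 6, 2, 1).

ℓ(w)=16; the 4 essential cells (i,j,r):

[(2, 6, 1), (3, 3, 0), (5, 2, 0), (6, 1, 0)]


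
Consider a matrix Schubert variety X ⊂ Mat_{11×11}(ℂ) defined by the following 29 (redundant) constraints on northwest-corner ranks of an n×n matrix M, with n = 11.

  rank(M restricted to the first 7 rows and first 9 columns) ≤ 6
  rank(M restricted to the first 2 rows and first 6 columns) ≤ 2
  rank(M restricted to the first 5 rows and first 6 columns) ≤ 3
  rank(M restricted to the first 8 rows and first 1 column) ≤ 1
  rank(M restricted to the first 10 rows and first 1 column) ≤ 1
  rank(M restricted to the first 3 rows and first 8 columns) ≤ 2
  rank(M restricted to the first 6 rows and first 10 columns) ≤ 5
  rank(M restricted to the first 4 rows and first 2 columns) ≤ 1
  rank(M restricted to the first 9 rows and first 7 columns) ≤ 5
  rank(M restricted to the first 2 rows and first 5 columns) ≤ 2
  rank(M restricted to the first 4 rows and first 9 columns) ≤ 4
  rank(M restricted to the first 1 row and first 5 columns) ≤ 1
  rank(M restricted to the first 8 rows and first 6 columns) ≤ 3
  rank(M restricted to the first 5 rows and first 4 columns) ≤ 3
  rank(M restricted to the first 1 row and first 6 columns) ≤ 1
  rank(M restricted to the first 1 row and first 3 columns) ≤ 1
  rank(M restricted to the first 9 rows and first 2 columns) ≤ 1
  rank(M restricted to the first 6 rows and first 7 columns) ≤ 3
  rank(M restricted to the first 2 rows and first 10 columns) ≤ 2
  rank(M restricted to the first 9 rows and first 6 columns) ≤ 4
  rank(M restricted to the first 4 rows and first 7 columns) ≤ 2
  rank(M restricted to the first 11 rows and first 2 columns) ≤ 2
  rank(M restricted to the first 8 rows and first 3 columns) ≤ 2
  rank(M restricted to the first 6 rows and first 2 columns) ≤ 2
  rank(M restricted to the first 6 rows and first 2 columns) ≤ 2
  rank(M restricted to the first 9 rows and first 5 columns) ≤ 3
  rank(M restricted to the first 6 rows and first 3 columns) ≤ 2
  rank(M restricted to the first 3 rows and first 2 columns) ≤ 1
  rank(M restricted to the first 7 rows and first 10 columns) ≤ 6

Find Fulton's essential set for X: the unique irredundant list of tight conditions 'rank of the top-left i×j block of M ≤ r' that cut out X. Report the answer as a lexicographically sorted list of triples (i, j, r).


Computing R[i][j] = min implied NW-rank bound (n=11, 29 conditions):

  row 1: 1 | 1 | 1 | 1 | 1 | 1 | 1 | 1 | 1 | 1 | 1
  row 2: 1 | 1 | 2 | 2 | 2 | 2 | 2 | 2 | 2 | 2 | 2
  row 3: 1 | 1 | 2 | 2 | 2 | 2 | 2 | 2 | 3 | 3 | 3
  row 4: 1 | 1 | 2 | 2 | 2 | 2 | 2 | 3 | 4 | 4 | 4
  row 5: 1 | 1 | 2 | 3 | 3 | 3 | 3 | 4 | 5 | 5 | 5
  row 6: 1 | 1 | 2 | 3 | 3 | 3 | 3 | 4 | 5 | 5 | 6
  row 7: 1 | 1 | 2 | 3 | 3 | 3 | 4 | 5 | 6 | 6 | 7
  row 8: 1 | 1 | 2 | 3 | 3 | 3 | 4 | 5 | 6 | 7 | 8
  row 9: 1 | 1 | 2 | 3 | 3 | 4 | 5 | 6 | 7 | 8 | 9
  row 10: 1 | 2 | 3 | 4 | 4 | 5 | 6 | 7 | 8 | 9 | 10
  row 11: 1 | 2 | 3 | 4 | 5 | 6 | 7 | 8 | 9 | 10 | 11

second differences of R give the permutation w = (1, 3, 9, 8, 4, 11, 7, 10, 6, 2, 5).

Fulton essential set (7 of the 26 Rothe cells):

[(3, 8, 2), (4, 7, 2), (6, 7, 3), (6, 10, 5), (8, 6, 3), (9, 2, 1), (9, 5, 3)]


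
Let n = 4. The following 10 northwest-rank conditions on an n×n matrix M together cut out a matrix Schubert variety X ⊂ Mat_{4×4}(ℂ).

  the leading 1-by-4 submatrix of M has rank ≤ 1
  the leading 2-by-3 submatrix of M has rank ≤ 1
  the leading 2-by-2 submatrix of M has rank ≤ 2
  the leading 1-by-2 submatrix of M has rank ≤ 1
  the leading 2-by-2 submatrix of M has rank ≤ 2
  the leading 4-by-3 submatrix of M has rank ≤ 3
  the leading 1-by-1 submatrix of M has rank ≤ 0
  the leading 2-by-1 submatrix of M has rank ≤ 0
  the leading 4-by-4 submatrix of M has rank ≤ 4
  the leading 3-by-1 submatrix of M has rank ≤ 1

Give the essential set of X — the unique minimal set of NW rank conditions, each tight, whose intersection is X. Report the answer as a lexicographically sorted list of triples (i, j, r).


Rank table r_w(4×4) implied by the 10 constraints:

  R[1]: 0, 1, 1, 1
  R[2]: 0, 1, 1, 2
  R[3]: 1, 2, 2, 3
  R[4]: 1, 2, 3, 4

the unique w with this rank table is (2, 4, 1, 3).

D(w) has 3 cells with 2 SE-corners; essential set:

[(2, 1, 0), (2, 3, 1)]


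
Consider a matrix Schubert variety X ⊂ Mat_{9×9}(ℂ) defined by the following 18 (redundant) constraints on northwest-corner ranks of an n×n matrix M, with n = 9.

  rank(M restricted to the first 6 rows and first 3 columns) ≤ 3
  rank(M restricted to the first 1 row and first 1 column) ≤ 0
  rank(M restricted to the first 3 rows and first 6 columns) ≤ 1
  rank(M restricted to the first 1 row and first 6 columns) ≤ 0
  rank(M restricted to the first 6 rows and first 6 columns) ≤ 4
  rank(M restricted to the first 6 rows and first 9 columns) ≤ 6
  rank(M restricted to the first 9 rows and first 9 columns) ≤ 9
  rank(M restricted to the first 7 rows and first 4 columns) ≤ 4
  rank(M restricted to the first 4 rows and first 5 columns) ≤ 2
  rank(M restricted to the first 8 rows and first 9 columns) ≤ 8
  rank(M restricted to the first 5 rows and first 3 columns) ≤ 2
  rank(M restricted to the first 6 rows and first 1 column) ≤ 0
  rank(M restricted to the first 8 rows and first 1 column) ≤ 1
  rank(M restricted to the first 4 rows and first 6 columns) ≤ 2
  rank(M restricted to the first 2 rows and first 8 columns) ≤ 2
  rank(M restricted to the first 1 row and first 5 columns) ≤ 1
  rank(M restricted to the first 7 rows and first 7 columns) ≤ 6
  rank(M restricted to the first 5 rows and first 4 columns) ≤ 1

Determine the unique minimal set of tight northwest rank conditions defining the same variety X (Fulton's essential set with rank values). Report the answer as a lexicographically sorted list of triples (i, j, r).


Propagating the 18 rank bounds to every northwest block:

  R[1]: 0 | 0 | 0 | 0 | 0 | 0 | 1 | 1 | 1
  R[2]: 0 | 1 | 1 | 1 | 1 | 1 | 2 | 2 | 2
  R[3]: 0 | 1 | 1 | 1 | 1 | 1 | 2 | 3 | 3
  R[4]: 0 | 1 | 1 | 1 | 2 | 2 | 3 | 4 | 4
  R[5]: 0 | 1 | 1 | 1 | 2 | 3 | 4 | 5 | 5
  R[6]: 0 | 1 | 2 | 2 | 3 | 4 | 5 | 6 | 6
  R[7]: 1 | 2 | 3 | 3 | 4 | 5 | 6 | 7 | 7
  R[8]: 1 | 2 | 3 | 4 | 5 | 6 | 7 | 8 | 8
  R[9]: 1 | 2 | 3 | 4 | 5 | 6 | 7 | 8 | 9

the unique w with this rank table is (7, 2, 8, 5, 6, 3, 1, 4, 9).

4 SE-corners of the 19-cell Rothe diagram give Ess(w):

[(1, 6, 0), (3, 6, 1), (5, 4, 1), (6, 1, 0)]


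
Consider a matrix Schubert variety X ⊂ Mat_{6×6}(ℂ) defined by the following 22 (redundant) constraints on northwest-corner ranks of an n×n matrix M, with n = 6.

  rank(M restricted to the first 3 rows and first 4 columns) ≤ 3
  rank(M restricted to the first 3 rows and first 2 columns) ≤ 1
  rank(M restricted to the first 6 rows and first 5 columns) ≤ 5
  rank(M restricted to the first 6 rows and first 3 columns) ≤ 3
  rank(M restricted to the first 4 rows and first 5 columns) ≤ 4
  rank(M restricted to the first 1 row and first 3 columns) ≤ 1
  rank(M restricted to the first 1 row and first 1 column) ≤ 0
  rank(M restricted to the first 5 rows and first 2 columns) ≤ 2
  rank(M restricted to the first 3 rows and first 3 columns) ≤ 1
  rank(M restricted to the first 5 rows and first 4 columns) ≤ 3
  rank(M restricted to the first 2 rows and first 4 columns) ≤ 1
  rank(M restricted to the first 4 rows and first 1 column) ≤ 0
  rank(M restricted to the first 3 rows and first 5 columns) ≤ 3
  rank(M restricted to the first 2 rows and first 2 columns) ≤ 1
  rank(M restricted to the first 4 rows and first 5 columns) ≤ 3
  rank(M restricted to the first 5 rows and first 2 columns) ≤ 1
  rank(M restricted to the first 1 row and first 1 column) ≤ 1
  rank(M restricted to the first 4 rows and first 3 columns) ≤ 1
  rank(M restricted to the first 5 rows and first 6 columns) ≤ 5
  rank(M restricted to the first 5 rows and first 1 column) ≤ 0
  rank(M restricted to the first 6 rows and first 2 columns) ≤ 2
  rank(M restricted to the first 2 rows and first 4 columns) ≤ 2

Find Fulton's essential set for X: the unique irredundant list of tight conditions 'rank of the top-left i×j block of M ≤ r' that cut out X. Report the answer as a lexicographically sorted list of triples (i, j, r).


Reconstructing r_w from the 22 given conditions:

  i=1: 0, 1, 1, 1, 1, 1
  i=2: 0, 1, 1, 1, 2, 2
  i=3: 0, 1, 1, 2, 3, 3
  i=4: 0, 1, 1, 2, 3, 4
  i=5: 0, 1, 2, 3, 4, 5
  i=6: 1, 2, 3, 4, 5, 6

giving w = (2, 5, 4, 6, 3, 1) via Δ²R.

|D(w)|=9, |Ess(w)|=3:

[(2, 4, 1), (4, 3, 1), (5, 1, 0)]


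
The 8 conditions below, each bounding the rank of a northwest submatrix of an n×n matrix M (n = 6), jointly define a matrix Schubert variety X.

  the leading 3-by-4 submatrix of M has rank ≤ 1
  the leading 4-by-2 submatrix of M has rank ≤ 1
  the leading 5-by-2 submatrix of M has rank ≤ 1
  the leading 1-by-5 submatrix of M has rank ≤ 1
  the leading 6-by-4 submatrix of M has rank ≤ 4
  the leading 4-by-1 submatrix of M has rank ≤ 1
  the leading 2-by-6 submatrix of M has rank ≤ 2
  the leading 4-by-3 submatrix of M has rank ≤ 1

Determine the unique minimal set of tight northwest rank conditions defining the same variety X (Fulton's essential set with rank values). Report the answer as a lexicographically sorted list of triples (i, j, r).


The tightest implied rank at each (i,j), from the 8 conditions:

  1  1  1  1  1  1
  1  1  1  1  2  2
  1  1  1  1  2  3
  1  1  1  2  3  4
  1  1  2  3  4  5
  1  2  3  4  5  6

second differences of R give the permutation w = (1, 5, 6, 4, 3, 2).

ℓ(w)=9; the 3 essential cells (i,j,r):

[(3, 4, 1), (4, 3, 1), (5, 2, 1)]


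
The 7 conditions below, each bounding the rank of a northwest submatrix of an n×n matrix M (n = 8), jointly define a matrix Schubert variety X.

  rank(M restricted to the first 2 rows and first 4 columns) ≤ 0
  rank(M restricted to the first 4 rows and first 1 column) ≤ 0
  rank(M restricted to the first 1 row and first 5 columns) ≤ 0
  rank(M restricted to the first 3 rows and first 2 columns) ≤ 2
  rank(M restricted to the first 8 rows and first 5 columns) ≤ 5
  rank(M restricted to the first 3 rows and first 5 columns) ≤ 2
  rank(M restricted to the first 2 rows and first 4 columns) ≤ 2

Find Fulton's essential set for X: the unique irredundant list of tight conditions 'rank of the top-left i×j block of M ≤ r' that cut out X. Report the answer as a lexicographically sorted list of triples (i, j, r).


Rank table r_w(8×8) implied by the 7 constraints:

  row 1: 0  0  0  0  0  1  1  1
  row 2: 0  0  0  0  1  2  2  2
  row 3: 0  1  1  1  2  3  3  3
  row 4: 0  1  2  2  3  4  4  4
  row 5: 1  2  3  3  4  5  5  5
  row 6: 1  2  3  4  5  6  6  6
  row 7: 1  2  3  4  5  6  7  7
  row 8: 1  2  3  4  5  6  7  8

hence w(1..8) = (6, 5, 2, 3, 1, 4, 7, 8).

Fulton essential set (3 of the 11 Rothe cells):

[(1, 5, 0), (2, 4, 0), (4, 1, 0)]


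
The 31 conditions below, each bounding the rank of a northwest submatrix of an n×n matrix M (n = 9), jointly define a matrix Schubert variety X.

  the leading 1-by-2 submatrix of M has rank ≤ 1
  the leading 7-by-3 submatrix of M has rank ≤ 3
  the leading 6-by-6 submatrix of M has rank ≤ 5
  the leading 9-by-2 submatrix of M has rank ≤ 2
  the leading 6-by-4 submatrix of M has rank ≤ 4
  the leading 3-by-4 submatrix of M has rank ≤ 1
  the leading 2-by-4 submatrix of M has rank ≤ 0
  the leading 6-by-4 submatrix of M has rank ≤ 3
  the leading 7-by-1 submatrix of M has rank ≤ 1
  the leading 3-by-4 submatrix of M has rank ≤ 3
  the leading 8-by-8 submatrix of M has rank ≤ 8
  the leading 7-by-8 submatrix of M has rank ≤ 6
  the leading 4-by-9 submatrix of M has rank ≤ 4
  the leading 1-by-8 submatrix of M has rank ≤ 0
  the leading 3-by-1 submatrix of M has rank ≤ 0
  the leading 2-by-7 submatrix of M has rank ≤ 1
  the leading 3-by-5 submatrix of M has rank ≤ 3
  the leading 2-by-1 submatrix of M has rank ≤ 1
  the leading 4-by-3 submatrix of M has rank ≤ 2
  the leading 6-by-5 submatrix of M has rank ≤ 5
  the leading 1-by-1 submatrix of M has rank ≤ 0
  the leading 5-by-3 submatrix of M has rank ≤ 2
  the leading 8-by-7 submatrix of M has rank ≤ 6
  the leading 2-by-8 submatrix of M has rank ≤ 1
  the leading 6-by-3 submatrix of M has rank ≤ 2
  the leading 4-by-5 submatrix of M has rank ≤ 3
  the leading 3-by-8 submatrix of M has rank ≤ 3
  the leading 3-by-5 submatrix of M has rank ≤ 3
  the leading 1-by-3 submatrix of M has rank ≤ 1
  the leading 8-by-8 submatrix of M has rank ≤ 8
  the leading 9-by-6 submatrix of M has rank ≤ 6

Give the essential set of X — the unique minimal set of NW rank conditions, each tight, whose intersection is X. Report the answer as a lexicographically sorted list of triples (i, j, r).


Recovering R(i,j) via the rank-extension bound from the 31 conditions:

  i=1: 0  0  0  0  0  0  0  0  1
  i=2: 0  0  0  0  1  1  1  1  2
  i=3: 0  1  1  1  2  2  2  2  3
  i=4: 1  2  2  2  3  3  3  3  4
  i=5: 1  2  2  3  4  4  4  4  5
  i=6: 1  2  2  3  4  5  5  5  6
  i=7: 1  2  3  4  5  6  6  6  7
  i=8: 1  2  3  4  5  6  6  7  8
  i=9: 1  2  3  4  5  6  7  8  9

second differences of R give the permutation w = (9, 5, 2, 1, 4, 6, 3, 8, 7).

D(w) has 16 cells with 5 SE-corners; essential set:

[(1, 8, 0), (2, 4, 0), (3, 1, 0), (6, 3, 2), (8, 7, 6)]
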